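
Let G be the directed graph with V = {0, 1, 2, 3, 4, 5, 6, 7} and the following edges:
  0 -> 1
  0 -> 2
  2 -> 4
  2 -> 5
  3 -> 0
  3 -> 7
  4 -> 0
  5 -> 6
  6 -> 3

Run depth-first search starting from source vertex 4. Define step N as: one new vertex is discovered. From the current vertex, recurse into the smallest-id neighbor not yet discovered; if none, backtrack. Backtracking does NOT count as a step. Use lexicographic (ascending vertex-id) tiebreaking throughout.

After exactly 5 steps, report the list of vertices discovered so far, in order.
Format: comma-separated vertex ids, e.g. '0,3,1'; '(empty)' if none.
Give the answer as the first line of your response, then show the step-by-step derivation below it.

4,0,1,2,5

step 1: discover 4; path=4; order=4
step 2: discover 0; path=4>0; order=4,0
step 3: discover 1; path=4>0>1; order=4,0,1
step 4: discover 2; path=4>0>2; order=4,0,1,2
step 5: discover 5; path=4>0>2>5; order=4,0,1,2,5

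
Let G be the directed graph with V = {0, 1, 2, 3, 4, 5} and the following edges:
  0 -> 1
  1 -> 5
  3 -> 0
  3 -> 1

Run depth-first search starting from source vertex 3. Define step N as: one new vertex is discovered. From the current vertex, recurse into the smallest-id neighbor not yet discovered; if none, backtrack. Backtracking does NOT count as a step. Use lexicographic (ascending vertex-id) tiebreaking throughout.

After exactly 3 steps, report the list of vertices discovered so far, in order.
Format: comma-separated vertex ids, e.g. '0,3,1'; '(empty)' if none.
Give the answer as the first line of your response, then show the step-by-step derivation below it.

3,0,1

step 1: discover 3; path=3; order=3
step 2: discover 0; path=3>0; order=3,0
step 3: discover 1; path=3>0>1; order=3,0,1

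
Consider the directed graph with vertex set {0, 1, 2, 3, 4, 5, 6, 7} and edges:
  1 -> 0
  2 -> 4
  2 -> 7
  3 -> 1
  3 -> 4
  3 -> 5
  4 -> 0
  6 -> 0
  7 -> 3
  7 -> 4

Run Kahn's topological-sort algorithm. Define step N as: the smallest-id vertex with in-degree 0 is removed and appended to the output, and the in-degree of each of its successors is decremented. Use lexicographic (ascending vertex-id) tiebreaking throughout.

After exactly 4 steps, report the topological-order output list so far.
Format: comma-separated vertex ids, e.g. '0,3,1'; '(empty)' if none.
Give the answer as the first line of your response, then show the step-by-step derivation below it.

2,6,7,3

step 1: output 2; order=[2]; indeg=(3,1,0,1,2,1,0,0)
step 2: output 6; order=[2,6]; indeg=(2,1,0,1,2,1,0,0)
step 3: output 7; order=[2,6,7]; indeg=(2,1,0,0,1,1,0,0)
step 4: output 3; order=[2,6,7,3]; indeg=(2,0,0,0,0,0,0,0)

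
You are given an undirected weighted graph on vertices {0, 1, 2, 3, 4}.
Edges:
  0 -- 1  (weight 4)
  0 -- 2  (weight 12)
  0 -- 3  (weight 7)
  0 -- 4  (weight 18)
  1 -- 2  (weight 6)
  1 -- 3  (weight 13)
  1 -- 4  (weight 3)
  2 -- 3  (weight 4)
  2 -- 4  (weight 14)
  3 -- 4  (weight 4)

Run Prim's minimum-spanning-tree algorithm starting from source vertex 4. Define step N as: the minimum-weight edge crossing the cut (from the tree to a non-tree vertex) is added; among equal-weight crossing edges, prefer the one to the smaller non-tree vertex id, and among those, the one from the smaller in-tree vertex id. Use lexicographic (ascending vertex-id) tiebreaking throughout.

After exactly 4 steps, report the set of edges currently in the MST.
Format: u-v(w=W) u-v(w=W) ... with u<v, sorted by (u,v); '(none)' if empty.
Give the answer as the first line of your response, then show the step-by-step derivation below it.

0-1(w=4) 1-4(w=3) 2-3(w=4) 3-4(w=4)

step 1: add edge 1-4 (w=3); MST = {1-4(w=3)}
step 2: add edge 0-1 (w=4); MST = {0-1(w=4) 1-4(w=3)}
step 3: add edge 3-4 (w=4); MST = {0-1(w=4) 1-4(w=3) 3-4(w=4)}
step 4: add edge 2-3 (w=4); MST = {0-1(w=4) 1-4(w=3) 2-3(w=4) 3-4(w=4)}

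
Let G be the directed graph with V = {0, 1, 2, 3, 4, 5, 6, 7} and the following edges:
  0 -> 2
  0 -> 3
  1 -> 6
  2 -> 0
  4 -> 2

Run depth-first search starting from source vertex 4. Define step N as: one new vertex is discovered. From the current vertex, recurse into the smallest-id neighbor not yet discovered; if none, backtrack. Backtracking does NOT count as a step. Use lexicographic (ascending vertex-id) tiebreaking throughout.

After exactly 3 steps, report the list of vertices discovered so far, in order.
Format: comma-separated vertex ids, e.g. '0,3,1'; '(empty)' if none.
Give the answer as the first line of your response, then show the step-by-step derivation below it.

4,2,0

step 1: discover 4; path=4; order=4
step 2: discover 2; path=4>2; order=4,2
step 3: discover 0; path=4>2>0; order=4,2,0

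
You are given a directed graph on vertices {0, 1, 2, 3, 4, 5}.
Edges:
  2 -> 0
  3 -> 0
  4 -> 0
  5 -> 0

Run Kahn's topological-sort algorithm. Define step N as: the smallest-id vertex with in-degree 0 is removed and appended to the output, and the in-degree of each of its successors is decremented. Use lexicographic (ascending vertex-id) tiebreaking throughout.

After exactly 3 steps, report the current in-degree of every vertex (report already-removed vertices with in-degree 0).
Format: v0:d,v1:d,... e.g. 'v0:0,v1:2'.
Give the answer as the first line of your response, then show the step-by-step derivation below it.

v0:2,v1:0,v2:0,v3:0,v4:0,v5:0

step 1: output 1; order=[1]; indeg=(4,0,0,0,0,0)
step 2: output 2; order=[1,2]; indeg=(3,0,0,0,0,0)
step 3: output 3; order=[1,2,3]; indeg=(2,0,0,0,0,0)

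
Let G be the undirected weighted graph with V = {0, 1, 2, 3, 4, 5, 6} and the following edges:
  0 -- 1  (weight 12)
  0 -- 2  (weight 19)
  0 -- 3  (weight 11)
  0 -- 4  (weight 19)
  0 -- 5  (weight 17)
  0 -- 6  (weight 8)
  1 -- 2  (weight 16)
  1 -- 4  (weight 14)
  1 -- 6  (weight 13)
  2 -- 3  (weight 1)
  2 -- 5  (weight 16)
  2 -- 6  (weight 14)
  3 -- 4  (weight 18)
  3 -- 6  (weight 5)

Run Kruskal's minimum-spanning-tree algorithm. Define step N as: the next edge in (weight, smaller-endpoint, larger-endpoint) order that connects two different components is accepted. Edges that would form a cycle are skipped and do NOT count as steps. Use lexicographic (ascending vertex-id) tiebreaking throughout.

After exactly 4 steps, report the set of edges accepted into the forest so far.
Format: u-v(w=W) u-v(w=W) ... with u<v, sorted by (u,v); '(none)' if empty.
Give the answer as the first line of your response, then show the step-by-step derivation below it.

0-1(w=12) 0-6(w=8) 2-3(w=1) 3-6(w=5)

step 1: add edge 2-3 (w=1); MST = {2-3(w=1)}
step 2: add edge 3-6 (w=5); MST = {2-3(w=1) 3-6(w=5)}
step 3: add edge 0-6 (w=8); MST = {0-6(w=8) 2-3(w=1) 3-6(w=5)}
step 4: add edge 0-1 (w=12); MST = {0-1(w=12) 0-6(w=8) 2-3(w=1) 3-6(w=5)}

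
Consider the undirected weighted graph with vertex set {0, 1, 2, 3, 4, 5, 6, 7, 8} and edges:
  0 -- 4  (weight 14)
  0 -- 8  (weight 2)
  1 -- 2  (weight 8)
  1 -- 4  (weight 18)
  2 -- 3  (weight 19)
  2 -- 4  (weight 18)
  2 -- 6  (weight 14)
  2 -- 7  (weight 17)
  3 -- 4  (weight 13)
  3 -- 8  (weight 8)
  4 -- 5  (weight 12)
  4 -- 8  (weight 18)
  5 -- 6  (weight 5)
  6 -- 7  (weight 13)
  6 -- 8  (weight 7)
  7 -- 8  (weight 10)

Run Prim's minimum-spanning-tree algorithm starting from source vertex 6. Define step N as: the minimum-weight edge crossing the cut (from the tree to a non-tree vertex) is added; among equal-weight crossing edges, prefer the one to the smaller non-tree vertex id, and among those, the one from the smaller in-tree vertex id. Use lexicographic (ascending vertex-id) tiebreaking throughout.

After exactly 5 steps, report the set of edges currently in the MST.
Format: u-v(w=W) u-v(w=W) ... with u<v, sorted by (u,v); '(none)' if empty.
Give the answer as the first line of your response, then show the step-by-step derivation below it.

0-8(w=2) 3-8(w=8) 5-6(w=5) 6-8(w=7) 7-8(w=10)

step 1: add edge 5-6 (w=5); MST = {5-6(w=5)}
step 2: add edge 6-8 (w=7); MST = {5-6(w=5) 6-8(w=7)}
step 3: add edge 0-8 (w=2); MST = {0-8(w=2) 5-6(w=5) 6-8(w=7)}
step 4: add edge 3-8 (w=8); MST = {0-8(w=2) 3-8(w=8) 5-6(w=5) 6-8(w=7)}
step 5: add edge 7-8 (w=10); MST = {0-8(w=2) 3-8(w=8) 5-6(w=5) 6-8(w=7) 7-8(w=10)}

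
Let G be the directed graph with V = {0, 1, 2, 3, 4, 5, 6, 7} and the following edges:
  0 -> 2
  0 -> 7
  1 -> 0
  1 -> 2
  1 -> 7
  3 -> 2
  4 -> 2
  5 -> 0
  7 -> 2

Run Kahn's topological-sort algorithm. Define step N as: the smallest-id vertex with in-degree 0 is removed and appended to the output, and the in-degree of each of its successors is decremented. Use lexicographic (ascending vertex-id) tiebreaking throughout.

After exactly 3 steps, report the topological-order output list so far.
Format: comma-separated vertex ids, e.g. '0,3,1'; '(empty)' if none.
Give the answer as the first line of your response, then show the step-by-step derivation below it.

1,3,4

step 1: output 1; order=[1]; indeg=(1,0,4,0,0,0,0,1)
step 2: output 3; order=[1,3]; indeg=(1,0,3,0,0,0,0,1)
step 3: output 4; order=[1,3,4]; indeg=(1,0,2,0,0,0,0,1)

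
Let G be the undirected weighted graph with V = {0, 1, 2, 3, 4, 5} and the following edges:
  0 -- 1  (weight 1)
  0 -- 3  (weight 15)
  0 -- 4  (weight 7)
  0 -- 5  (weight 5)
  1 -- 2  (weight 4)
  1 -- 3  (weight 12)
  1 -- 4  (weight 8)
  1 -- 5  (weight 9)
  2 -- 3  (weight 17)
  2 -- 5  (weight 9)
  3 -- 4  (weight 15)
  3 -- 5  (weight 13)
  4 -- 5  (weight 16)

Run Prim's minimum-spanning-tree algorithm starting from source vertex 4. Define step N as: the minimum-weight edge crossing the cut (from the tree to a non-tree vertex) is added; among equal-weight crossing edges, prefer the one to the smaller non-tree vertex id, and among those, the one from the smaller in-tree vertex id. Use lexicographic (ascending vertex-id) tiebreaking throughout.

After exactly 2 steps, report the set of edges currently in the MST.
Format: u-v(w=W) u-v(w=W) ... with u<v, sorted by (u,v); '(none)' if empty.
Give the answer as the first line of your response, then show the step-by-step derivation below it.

0-1(w=1) 0-4(w=7)

step 1: add edge 0-4 (w=7); MST = {0-4(w=7)}
step 2: add edge 0-1 (w=1); MST = {0-1(w=1) 0-4(w=7)}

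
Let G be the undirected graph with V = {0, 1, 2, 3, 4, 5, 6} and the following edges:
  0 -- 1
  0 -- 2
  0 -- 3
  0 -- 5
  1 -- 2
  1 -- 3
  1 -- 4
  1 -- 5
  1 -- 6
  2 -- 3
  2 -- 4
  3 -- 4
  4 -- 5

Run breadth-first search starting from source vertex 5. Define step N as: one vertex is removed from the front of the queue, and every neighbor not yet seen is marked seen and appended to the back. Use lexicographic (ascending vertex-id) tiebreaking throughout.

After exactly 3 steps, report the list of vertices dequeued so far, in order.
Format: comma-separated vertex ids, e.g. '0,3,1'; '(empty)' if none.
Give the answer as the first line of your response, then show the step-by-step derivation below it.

5,0,1

step 1: dequeue 5; queue=[0,1,4]; order=5
step 2: dequeue 0; queue=[1,4,2,3]; order=5,0
step 3: dequeue 1; queue=[4,2,3,6]; order=5,0,1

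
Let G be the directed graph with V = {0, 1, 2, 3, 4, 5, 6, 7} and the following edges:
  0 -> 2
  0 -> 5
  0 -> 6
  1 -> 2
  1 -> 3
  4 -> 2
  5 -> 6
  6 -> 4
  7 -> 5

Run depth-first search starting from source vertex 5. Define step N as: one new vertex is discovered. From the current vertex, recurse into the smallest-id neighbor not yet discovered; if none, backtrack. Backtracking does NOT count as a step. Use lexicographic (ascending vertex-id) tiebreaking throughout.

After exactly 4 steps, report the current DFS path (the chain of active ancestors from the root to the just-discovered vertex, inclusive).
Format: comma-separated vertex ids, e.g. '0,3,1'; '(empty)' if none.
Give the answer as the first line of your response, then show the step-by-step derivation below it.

5,6,4,2

step 1: discover 5; path=5; order=5
step 2: discover 6; path=5>6; order=5,6
step 3: discover 4; path=5>6>4; order=5,6,4
step 4: discover 2; path=5>6>4>2; order=5,6,4,2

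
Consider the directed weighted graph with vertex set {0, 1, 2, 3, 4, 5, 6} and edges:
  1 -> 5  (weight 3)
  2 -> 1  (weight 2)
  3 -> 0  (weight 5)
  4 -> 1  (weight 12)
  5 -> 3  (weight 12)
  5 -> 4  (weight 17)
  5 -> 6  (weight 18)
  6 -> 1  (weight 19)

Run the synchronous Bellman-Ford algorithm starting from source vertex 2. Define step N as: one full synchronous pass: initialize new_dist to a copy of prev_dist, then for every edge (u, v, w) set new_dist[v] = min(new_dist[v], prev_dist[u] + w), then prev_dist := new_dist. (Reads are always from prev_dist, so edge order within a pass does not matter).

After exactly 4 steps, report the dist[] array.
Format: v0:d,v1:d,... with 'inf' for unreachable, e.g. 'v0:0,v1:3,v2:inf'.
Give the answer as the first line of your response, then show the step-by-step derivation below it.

v0:22,v1:2,v2:0,v3:17,v4:22,v5:5,v6:23

step 1: dist = v0:inf,v1:2,v2:0,v3:inf,v4:inf,v5:inf,v6:inf
step 2: dist = v0:inf,v1:2,v2:0,v3:inf,v4:inf,v5:5,v6:inf
step 3: dist = v0:inf,v1:2,v2:0,v3:17,v4:22,v5:5,v6:23
step 4: dist = v0:22,v1:2,v2:0,v3:17,v4:22,v5:5,v6:23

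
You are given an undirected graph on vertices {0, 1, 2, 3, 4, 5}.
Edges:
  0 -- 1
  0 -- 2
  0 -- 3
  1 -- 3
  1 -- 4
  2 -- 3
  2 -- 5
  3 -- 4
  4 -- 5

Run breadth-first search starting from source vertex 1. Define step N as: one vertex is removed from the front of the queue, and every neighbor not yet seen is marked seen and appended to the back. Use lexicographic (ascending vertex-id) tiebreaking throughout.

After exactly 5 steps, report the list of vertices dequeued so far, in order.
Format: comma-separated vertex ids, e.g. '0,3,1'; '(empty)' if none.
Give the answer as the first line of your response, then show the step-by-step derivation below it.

1,0,3,4,2

step 1: dequeue 1; queue=[0,3,4]; order=1
step 2: dequeue 0; queue=[3,4,2]; order=1,0
step 3: dequeue 3; queue=[4,2]; order=1,0,3
step 4: dequeue 4; queue=[2,5]; order=1,0,3,4
step 5: dequeue 2; queue=[5]; order=1,0,3,4,2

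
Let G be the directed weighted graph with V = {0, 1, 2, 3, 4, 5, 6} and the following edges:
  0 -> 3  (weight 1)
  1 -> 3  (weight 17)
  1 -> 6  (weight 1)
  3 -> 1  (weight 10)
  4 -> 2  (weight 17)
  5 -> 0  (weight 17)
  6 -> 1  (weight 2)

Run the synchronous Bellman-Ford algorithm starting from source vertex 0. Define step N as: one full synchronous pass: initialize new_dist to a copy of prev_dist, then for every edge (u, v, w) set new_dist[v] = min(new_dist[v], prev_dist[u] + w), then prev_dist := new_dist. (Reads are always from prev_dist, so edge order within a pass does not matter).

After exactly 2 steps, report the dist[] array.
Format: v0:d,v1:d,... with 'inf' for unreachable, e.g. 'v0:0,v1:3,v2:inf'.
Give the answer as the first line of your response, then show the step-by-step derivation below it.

v0:0,v1:11,v2:inf,v3:1,v4:inf,v5:inf,v6:inf

step 1: dist = v0:0,v1:inf,v2:inf,v3:1,v4:inf,v5:inf,v6:inf
step 2: dist = v0:0,v1:11,v2:inf,v3:1,v4:inf,v5:inf,v6:inf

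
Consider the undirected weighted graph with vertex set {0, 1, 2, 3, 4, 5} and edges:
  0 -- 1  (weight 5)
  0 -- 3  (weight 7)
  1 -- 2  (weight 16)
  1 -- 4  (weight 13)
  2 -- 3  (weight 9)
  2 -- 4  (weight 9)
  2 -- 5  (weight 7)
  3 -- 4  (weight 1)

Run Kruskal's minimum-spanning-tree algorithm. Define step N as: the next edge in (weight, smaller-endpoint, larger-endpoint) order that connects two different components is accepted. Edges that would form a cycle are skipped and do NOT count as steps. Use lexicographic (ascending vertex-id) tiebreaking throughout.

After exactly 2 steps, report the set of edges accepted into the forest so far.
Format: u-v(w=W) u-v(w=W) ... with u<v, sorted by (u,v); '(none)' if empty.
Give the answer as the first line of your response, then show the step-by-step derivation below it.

0-1(w=5) 3-4(w=1)

step 1: add edge 3-4 (w=1); MST = {3-4(w=1)}
step 2: add edge 0-1 (w=5); MST = {0-1(w=5) 3-4(w=1)}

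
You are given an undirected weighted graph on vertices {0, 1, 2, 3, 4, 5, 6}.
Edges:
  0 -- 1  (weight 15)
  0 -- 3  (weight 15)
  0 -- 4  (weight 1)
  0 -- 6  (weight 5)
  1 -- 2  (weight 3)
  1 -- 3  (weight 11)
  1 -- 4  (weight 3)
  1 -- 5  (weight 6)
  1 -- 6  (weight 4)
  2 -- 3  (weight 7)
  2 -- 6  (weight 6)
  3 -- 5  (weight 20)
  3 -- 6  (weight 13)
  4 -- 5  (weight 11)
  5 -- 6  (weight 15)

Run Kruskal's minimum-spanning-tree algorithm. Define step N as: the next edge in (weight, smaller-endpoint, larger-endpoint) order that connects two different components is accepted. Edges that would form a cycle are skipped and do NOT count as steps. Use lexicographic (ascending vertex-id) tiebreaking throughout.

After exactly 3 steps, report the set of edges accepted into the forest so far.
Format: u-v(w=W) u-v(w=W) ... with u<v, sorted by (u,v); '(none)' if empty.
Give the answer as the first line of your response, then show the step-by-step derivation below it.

0-4(w=1) 1-2(w=3) 1-4(w=3)

step 1: add edge 0-4 (w=1); MST = {0-4(w=1)}
step 2: add edge 1-2 (w=3); MST = {0-4(w=1) 1-2(w=3)}
step 3: add edge 1-4 (w=3); MST = {0-4(w=1) 1-2(w=3) 1-4(w=3)}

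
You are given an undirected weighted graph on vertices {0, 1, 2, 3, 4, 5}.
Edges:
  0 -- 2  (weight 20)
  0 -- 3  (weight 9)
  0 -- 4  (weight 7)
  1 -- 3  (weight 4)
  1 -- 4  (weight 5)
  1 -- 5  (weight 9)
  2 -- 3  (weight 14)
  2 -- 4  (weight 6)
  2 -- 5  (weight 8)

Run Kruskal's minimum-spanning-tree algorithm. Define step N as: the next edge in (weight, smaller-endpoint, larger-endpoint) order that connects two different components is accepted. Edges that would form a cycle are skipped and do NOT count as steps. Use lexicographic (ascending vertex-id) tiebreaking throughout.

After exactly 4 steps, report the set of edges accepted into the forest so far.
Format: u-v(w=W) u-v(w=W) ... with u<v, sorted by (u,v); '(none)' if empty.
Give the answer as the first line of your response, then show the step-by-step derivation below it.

0-4(w=7) 1-3(w=4) 1-4(w=5) 2-4(w=6)

step 1: add edge 1-3 (w=4); MST = {1-3(w=4)}
step 2: add edge 1-4 (w=5); MST = {1-3(w=4) 1-4(w=5)}
step 3: add edge 2-4 (w=6); MST = {1-3(w=4) 1-4(w=5) 2-4(w=6)}
step 4: add edge 0-4 (w=7); MST = {0-4(w=7) 1-3(w=4) 1-4(w=5) 2-4(w=6)}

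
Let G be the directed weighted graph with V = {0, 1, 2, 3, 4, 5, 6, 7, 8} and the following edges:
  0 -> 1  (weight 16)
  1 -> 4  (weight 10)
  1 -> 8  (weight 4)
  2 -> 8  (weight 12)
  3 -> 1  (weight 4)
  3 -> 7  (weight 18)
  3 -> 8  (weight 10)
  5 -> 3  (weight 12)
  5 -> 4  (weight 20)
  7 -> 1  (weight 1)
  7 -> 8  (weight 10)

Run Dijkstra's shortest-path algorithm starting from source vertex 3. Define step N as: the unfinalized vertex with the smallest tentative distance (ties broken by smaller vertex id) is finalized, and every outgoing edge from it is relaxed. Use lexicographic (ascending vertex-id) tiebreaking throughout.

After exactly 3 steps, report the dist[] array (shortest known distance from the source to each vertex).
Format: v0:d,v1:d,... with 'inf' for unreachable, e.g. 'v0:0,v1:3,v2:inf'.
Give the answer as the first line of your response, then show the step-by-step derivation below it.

v0:inf,v1:4,v2:inf,v3:0,v4:14,v5:inf,v6:inf,v7:18,v8:8

step 1: dist = v0:inf,v1:4,v2:inf,v3:0,v4:inf,v5:inf,v6:inf,v7:18,v8:10
step 2: dist = v0:inf,v1:4,v2:inf,v3:0,v4:14,v5:inf,v6:inf,v7:18,v8:8
step 3: dist = v0:inf,v1:4,v2:inf,v3:0,v4:14,v5:inf,v6:inf,v7:18,v8:8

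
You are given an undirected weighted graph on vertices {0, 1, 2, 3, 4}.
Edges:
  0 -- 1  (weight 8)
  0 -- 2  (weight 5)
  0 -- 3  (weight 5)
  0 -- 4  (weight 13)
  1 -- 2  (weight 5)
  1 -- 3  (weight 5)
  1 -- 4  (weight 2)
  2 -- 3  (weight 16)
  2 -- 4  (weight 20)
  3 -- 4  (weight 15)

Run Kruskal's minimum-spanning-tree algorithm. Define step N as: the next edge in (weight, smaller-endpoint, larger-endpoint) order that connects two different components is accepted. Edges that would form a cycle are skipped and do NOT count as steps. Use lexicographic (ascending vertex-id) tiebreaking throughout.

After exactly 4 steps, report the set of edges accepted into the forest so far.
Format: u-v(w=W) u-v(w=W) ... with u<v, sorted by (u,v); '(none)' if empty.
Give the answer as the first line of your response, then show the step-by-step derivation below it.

0-2(w=5) 0-3(w=5) 1-2(w=5) 1-4(w=2)

step 1: add edge 1-4 (w=2); MST = {1-4(w=2)}
step 2: add edge 0-2 (w=5); MST = {0-2(w=5) 1-4(w=2)}
step 3: add edge 0-3 (w=5); MST = {0-2(w=5) 0-3(w=5) 1-4(w=2)}
step 4: add edge 1-2 (w=5); MST = {0-2(w=5) 0-3(w=5) 1-2(w=5) 1-4(w=2)}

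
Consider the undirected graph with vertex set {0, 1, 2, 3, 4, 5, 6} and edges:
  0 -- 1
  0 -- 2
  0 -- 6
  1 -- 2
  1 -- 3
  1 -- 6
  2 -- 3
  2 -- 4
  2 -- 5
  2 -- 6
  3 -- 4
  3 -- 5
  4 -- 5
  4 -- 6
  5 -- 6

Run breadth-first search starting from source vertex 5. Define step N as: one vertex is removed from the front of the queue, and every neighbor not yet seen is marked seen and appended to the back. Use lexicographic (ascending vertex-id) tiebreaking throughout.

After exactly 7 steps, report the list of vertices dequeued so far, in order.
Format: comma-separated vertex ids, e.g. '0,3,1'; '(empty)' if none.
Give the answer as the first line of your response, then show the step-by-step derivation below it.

5,2,3,4,6,0,1

step 1: dequeue 5; queue=[2,3,4,6]; order=5
step 2: dequeue 2; queue=[3,4,6,0,1]; order=5,2
step 3: dequeue 3; queue=[4,6,0,1]; order=5,2,3
step 4: dequeue 4; queue=[6,0,1]; order=5,2,3,4
step 5: dequeue 6; queue=[0,1]; order=5,2,3,4,6
step 6: dequeue 0; queue=[1]; order=5,2,3,4,6,0
step 7: dequeue 1; queue=[(empty)]; order=5,2,3,4,6,0,1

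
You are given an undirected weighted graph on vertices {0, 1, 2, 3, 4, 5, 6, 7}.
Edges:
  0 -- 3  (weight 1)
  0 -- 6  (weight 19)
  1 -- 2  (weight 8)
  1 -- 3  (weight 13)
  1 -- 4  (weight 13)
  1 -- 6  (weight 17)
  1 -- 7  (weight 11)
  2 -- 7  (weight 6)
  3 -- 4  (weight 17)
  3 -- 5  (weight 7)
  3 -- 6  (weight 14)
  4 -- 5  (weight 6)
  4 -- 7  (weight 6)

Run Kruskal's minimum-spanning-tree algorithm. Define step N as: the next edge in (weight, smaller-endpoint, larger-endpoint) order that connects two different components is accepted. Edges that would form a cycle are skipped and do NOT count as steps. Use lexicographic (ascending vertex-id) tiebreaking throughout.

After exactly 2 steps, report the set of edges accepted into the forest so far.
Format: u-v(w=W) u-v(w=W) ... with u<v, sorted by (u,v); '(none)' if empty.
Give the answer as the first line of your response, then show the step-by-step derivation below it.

0-3(w=1) 2-7(w=6)

step 1: add edge 0-3 (w=1); MST = {0-3(w=1)}
step 2: add edge 2-7 (w=6); MST = {0-3(w=1) 2-7(w=6)}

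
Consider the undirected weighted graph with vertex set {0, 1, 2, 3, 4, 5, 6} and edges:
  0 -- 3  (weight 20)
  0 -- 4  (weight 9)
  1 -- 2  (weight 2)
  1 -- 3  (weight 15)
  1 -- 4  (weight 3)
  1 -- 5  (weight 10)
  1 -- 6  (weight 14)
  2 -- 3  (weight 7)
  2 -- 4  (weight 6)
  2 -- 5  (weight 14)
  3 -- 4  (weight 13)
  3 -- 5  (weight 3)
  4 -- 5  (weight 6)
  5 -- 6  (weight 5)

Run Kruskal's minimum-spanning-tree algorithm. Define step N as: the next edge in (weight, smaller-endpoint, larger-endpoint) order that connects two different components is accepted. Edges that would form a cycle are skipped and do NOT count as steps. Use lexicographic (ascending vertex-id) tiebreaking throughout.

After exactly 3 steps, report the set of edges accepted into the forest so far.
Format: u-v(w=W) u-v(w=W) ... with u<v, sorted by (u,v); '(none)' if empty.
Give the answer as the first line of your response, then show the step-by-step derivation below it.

1-2(w=2) 1-4(w=3) 3-5(w=3)

step 1: add edge 1-2 (w=2); MST = {1-2(w=2)}
step 2: add edge 1-4 (w=3); MST = {1-2(w=2) 1-4(w=3)}
step 3: add edge 3-5 (w=3); MST = {1-2(w=2) 1-4(w=3) 3-5(w=3)}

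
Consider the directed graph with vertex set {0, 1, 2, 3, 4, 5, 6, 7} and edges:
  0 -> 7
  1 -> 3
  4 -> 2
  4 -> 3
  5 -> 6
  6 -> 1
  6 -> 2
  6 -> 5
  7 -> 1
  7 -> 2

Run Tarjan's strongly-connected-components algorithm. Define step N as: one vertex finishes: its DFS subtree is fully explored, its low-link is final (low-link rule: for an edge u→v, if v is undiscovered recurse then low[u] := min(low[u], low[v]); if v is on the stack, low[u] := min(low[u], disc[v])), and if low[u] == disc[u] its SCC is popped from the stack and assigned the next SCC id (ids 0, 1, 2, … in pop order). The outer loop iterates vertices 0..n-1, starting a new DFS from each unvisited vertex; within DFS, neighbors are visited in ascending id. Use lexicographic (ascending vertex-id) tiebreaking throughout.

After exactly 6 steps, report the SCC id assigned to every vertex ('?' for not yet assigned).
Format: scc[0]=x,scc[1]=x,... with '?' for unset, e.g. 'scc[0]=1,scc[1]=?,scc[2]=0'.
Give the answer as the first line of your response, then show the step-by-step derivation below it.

scc[0]=4,scc[1]=1,scc[2]=2,scc[3]=0,scc[4]=5,scc[5]=?,scc[6]=?,scc[7]=3

step 1: low=(low[0]=0,low[1]=2,low[2]=?,low[3]=3,low[4]=?,low[5]=?,low[6]=?,low[7]=1); scc=(scc[0]=?,scc[1]=?,scc[2]=?,scc[3]=0,scc[4]=?,scc[5]=?,scc[6]=?,scc[7]=?)
step 2: low=(low[0]=0,low[1]=2,low[2]=?,low[3]=3,low[4]=?,low[5]=?,low[6]=?,low[7]=1); scc=(scc[0]=?,scc[1]=1,scc[2]=?,scc[3]=0,scc[4]=?,scc[5]=?,scc[6]=?,scc[7]=?)
step 3: low=(low[0]=0,low[1]=2,low[2]=4,low[3]=3,low[4]=?,low[5]=?,low[6]=?,low[7]=1); scc=(scc[0]=?,scc[1]=1,scc[2]=2,scc[3]=0,scc[4]=?,scc[5]=?,scc[6]=?,scc[7]=?)
step 4: low=(low[0]=0,low[1]=2,low[2]=4,low[3]=3,low[4]=?,low[5]=?,low[6]=?,low[7]=1); scc=(scc[0]=?,scc[1]=1,scc[2]=2,scc[3]=0,scc[4]=?,scc[5]=?,scc[6]=?,scc[7]=3)
step 5: low=(low[0]=0,low[1]=2,low[2]=4,low[3]=3,low[4]=?,low[5]=?,low[6]=?,low[7]=1); scc=(scc[0]=4,scc[1]=1,scc[2]=2,scc[3]=0,scc[4]=?,scc[5]=?,scc[6]=?,scc[7]=3)
step 6: low=(low[0]=0,low[1]=2,low[2]=4,low[3]=3,low[4]=5,low[5]=?,low[6]=?,low[7]=1); scc=(scc[0]=4,scc[1]=1,scc[2]=2,scc[3]=0,scc[4]=5,scc[5]=?,scc[6]=?,scc[7]=3)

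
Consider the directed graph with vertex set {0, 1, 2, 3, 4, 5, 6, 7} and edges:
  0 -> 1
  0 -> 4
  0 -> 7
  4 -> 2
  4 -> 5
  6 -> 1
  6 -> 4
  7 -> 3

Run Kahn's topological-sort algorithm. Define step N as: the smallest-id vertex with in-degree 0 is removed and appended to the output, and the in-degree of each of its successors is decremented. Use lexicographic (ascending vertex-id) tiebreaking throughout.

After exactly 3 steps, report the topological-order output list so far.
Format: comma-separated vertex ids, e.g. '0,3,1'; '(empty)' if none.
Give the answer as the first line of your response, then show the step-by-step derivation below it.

0,6,1

step 1: output 0; order=[0]; indeg=(0,1,1,1,1,1,0,0)
step 2: output 6; order=[0,6]; indeg=(0,0,1,1,0,1,0,0)
step 3: output 1; order=[0,6,1]; indeg=(0,0,1,1,0,1,0,0)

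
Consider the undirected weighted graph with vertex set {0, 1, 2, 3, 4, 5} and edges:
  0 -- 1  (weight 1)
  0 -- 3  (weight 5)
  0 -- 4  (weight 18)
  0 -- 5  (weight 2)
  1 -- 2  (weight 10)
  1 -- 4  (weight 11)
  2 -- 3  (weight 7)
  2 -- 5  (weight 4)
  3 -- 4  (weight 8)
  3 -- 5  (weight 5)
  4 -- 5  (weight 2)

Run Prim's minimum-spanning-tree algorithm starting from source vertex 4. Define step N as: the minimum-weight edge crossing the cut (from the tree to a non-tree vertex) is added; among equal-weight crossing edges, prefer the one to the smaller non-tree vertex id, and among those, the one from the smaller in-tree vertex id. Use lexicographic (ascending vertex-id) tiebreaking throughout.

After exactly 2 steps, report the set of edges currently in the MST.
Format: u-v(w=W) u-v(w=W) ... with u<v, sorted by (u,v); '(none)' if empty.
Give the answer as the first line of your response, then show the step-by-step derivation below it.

0-5(w=2) 4-5(w=2)

step 1: add edge 4-5 (w=2); MST = {4-5(w=2)}
step 2: add edge 0-5 (w=2); MST = {0-5(w=2) 4-5(w=2)}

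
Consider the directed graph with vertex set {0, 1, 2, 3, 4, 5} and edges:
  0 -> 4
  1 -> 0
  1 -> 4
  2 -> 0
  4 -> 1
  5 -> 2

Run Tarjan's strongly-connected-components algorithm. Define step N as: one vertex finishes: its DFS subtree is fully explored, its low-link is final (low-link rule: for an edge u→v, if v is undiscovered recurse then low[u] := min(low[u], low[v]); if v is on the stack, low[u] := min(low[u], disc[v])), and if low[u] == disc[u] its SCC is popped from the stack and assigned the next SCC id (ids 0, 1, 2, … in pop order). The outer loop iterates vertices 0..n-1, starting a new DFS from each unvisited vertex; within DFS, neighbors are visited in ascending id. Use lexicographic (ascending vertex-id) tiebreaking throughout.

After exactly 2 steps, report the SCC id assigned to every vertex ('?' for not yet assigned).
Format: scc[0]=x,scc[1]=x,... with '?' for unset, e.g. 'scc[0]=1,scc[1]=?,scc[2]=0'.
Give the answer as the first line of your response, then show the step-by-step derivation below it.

scc[0]=?,scc[1]=?,scc[2]=?,scc[3]=?,scc[4]=?,scc[5]=?

step 1: low=(low[0]=0,low[1]=0,low[2]=?,low[3]=?,low[4]=1,low[5]=?); scc=(scc[0]=?,scc[1]=?,scc[2]=?,scc[3]=?,scc[4]=?,scc[5]=?)
step 2: low=(low[0]=0,low[1]=0,low[2]=?,low[3]=?,low[4]=0,low[5]=?); scc=(scc[0]=?,scc[1]=?,scc[2]=?,scc[3]=?,scc[4]=?,scc[5]=?)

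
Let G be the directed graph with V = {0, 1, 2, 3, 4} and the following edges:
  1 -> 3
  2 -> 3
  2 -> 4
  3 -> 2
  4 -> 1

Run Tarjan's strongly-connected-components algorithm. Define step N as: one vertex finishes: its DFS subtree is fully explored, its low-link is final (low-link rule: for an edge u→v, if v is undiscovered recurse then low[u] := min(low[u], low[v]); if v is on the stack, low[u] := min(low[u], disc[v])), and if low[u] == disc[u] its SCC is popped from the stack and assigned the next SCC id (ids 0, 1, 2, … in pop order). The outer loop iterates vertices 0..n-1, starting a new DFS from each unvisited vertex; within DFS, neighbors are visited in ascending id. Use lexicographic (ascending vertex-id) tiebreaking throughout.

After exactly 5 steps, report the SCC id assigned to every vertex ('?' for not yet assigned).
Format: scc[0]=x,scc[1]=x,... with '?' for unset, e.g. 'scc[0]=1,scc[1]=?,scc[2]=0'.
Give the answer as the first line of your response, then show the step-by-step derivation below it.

scc[0]=0,scc[1]=1,scc[2]=1,scc[3]=1,scc[4]=1

step 1: low=(low[0]=0,low[1]=?,low[2]=?,low[3]=?,low[4]=?); scc=(scc[0]=0,scc[1]=?,scc[2]=?,scc[3]=?,scc[4]=?)
step 2: low=(low[0]=0,low[1]=1,low[2]=2,low[3]=2,low[4]=1); scc=(scc[0]=0,scc[1]=?,scc[2]=?,scc[3]=?,scc[4]=?)
step 3: low=(low[0]=0,low[1]=1,low[2]=1,low[3]=2,low[4]=1); scc=(scc[0]=0,scc[1]=?,scc[2]=?,scc[3]=?,scc[4]=?)
step 4: low=(low[0]=0,low[1]=1,low[2]=1,low[3]=1,low[4]=1); scc=(scc[0]=0,scc[1]=?,scc[2]=?,scc[3]=?,scc[4]=?)
step 5: low=(low[0]=0,low[1]=1,low[2]=1,low[3]=1,low[4]=1); scc=(scc[0]=0,scc[1]=1,scc[2]=1,scc[3]=1,scc[4]=1)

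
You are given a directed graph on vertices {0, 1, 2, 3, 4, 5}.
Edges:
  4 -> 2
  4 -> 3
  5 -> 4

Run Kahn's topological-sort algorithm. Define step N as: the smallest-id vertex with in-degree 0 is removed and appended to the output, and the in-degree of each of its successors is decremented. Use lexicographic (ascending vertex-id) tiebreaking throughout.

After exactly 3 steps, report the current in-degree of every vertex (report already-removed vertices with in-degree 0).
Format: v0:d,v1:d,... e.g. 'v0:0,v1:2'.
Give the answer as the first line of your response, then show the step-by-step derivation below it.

v0:0,v1:0,v2:1,v3:1,v4:0,v5:0

step 1: output 0; order=[0]; indeg=(0,0,1,1,1,0)
step 2: output 1; order=[0,1]; indeg=(0,0,1,1,1,0)
step 3: output 5; order=[0,1,5]; indeg=(0,0,1,1,0,0)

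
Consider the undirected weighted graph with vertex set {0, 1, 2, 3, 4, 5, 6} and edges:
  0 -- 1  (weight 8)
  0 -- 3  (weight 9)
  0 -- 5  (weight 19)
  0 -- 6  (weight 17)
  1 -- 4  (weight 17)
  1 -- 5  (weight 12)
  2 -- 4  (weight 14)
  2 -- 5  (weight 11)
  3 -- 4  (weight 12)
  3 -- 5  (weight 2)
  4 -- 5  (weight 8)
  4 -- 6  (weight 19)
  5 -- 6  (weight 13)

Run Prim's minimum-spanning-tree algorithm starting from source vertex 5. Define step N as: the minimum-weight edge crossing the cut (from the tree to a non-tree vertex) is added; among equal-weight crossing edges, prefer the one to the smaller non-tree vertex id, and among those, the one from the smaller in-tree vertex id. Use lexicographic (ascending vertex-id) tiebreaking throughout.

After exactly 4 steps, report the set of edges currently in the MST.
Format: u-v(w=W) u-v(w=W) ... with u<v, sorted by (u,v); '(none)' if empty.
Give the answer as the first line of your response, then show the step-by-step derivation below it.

0-1(w=8) 0-3(w=9) 3-5(w=2) 4-5(w=8)

step 1: add edge 3-5 (w=2); MST = {3-5(w=2)}
step 2: add edge 4-5 (w=8); MST = {3-5(w=2) 4-5(w=8)}
step 3: add edge 0-3 (w=9); MST = {0-3(w=9) 3-5(w=2) 4-5(w=8)}
step 4: add edge 0-1 (w=8); MST = {0-1(w=8) 0-3(w=9) 3-5(w=2) 4-5(w=8)}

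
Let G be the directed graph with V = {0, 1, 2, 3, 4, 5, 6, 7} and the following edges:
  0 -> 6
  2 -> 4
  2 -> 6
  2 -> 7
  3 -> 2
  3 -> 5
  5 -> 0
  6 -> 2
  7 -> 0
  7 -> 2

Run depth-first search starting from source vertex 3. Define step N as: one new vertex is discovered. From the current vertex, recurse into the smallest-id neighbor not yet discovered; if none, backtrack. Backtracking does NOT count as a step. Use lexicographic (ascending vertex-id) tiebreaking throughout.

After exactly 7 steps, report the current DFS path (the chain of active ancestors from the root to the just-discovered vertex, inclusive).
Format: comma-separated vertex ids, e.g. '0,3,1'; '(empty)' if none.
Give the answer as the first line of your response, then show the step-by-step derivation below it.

3,5

step 1: discover 3; path=3; order=3
step 2: discover 2; path=3>2; order=3,2
step 3: discover 4; path=3>2>4; order=3,2,4
step 4: discover 6; path=3>2>6; order=3,2,4,6
step 5: discover 7; path=3>2>7; order=3,2,4,6,7
step 6: discover 0; path=3>2>7>0; order=3,2,4,6,7,0
step 7: discover 5; path=3>5; order=3,2,4,6,7,0,5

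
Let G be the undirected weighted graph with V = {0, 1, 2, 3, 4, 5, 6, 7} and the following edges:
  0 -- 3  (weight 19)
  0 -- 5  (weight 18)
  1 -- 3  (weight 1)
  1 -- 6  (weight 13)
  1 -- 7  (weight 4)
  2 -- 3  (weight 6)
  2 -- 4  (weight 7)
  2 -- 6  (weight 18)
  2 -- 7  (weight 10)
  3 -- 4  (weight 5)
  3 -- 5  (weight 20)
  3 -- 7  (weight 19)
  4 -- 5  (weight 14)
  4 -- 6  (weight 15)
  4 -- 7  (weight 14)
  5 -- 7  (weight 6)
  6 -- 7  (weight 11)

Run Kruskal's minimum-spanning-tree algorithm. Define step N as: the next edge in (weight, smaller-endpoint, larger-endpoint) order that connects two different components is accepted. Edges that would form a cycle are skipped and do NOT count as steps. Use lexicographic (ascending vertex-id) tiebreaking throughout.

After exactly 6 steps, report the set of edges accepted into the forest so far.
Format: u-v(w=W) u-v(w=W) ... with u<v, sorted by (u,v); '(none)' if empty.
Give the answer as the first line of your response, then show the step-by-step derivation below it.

1-3(w=1) 1-7(w=4) 2-3(w=6) 3-4(w=5) 5-7(w=6) 6-7(w=11)

step 1: add edge 1-3 (w=1); MST = {1-3(w=1)}
step 2: add edge 1-7 (w=4); MST = {1-3(w=1) 1-7(w=4)}
step 3: add edge 3-4 (w=5); MST = {1-3(w=1) 1-7(w=4) 3-4(w=5)}
step 4: add edge 2-3 (w=6); MST = {1-3(w=1) 1-7(w=4) 2-3(w=6) 3-4(w=5)}
step 5: add edge 5-7 (w=6); MST = {1-3(w=1) 1-7(w=4) 2-3(w=6) 3-4(w=5) 5-7(w=6)}
step 6: add edge 6-7 (w=11); MST = {1-3(w=1) 1-7(w=4) 2-3(w=6) 3-4(w=5) 5-7(w=6) 6-7(w=11)}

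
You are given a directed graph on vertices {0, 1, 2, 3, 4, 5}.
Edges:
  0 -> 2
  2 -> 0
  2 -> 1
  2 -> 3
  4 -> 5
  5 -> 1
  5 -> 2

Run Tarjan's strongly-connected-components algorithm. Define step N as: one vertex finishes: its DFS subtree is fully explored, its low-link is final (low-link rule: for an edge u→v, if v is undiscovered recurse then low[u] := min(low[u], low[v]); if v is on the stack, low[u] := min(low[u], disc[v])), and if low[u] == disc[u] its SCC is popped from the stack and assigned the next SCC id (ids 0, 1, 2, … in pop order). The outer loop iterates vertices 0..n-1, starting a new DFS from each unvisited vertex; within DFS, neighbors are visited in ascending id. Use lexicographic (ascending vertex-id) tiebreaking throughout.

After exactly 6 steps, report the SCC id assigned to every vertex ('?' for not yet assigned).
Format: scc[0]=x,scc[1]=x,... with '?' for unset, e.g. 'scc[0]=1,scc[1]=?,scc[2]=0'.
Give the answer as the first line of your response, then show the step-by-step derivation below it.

scc[0]=2,scc[1]=0,scc[2]=2,scc[3]=1,scc[4]=4,scc[5]=3

step 1: low=(low[0]=0,low[1]=2,low[2]=0,low[3]=?,low[4]=?,low[5]=?); scc=(scc[0]=?,scc[1]=0,scc[2]=?,scc[3]=?,scc[4]=?,scc[5]=?)
step 2: low=(low[0]=0,low[1]=2,low[2]=0,low[3]=3,low[4]=?,low[5]=?); scc=(scc[0]=?,scc[1]=0,scc[2]=?,scc[3]=1,scc[4]=?,scc[5]=?)
step 3: low=(low[0]=0,low[1]=2,low[2]=0,low[3]=3,low[4]=?,low[5]=?); scc=(scc[0]=?,scc[1]=0,scc[2]=?,scc[3]=1,scc[4]=?,scc[5]=?)
step 4: low=(low[0]=0,low[1]=2,low[2]=0,low[3]=3,low[4]=?,low[5]=?); scc=(scc[0]=2,scc[1]=0,scc[2]=2,scc[3]=1,scc[4]=?,scc[5]=?)
step 5: low=(low[0]=0,low[1]=2,low[2]=0,low[3]=3,low[4]=4,low[5]=5); scc=(scc[0]=2,scc[1]=0,scc[2]=2,scc[3]=1,scc[4]=?,scc[5]=3)
step 6: low=(low[0]=0,low[1]=2,low[2]=0,low[3]=3,low[4]=4,low[5]=5); scc=(scc[0]=2,scc[1]=0,scc[2]=2,scc[3]=1,scc[4]=4,scc[5]=3)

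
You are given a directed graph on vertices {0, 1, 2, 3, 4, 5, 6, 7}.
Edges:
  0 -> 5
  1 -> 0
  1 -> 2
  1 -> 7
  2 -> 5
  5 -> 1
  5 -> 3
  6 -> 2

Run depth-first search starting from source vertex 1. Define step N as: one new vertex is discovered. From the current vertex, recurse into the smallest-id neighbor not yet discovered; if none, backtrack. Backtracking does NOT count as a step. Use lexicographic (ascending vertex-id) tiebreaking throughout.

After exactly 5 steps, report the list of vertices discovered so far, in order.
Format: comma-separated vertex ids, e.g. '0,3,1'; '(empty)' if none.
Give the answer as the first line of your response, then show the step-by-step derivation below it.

1,0,5,3,2

step 1: discover 1; path=1; order=1
step 2: discover 0; path=1>0; order=1,0
step 3: discover 5; path=1>0>5; order=1,0,5
step 4: discover 3; path=1>0>5>3; order=1,0,5,3
step 5: discover 2; path=1>2; order=1,0,5,3,2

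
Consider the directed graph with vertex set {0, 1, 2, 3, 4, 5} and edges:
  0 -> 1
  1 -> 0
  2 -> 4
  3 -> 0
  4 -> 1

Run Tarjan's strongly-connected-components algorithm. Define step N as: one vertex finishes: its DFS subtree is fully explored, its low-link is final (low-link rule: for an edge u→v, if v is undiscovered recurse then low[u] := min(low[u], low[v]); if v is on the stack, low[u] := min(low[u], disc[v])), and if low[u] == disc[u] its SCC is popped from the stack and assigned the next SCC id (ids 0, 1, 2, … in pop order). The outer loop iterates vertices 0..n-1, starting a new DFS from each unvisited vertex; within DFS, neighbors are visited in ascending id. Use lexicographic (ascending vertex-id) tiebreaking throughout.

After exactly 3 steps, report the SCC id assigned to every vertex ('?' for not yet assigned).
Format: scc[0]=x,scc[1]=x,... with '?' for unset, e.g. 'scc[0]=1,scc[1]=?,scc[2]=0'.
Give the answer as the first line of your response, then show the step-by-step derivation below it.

scc[0]=0,scc[1]=0,scc[2]=?,scc[3]=?,scc[4]=1,scc[5]=?

step 1: low=(low[0]=0,low[1]=0,low[2]=?,low[3]=?,low[4]=?,low[5]=?); scc=(scc[0]=?,scc[1]=?,scc[2]=?,scc[3]=?,scc[4]=?,scc[5]=?)
step 2: low=(low[0]=0,low[1]=0,low[2]=?,low[3]=?,low[4]=?,low[5]=?); scc=(scc[0]=0,scc[1]=0,scc[2]=?,scc[3]=?,scc[4]=?,scc[5]=?)
step 3: low=(low[0]=0,low[1]=0,low[2]=2,low[3]=?,low[4]=3,low[5]=?); scc=(scc[0]=0,scc[1]=0,scc[2]=?,scc[3]=?,scc[4]=1,scc[5]=?)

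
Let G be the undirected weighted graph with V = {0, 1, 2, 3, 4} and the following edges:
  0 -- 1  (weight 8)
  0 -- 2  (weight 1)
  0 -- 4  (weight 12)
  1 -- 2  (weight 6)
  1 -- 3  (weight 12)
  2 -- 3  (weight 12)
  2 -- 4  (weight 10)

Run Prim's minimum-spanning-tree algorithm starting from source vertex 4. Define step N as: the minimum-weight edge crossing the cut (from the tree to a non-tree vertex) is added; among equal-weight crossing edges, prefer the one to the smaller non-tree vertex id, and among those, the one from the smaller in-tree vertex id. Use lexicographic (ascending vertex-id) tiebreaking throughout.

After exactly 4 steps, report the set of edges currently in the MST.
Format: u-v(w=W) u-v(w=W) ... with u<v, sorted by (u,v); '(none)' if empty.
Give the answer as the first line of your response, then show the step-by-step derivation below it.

0-2(w=1) 1-2(w=6) 1-3(w=12) 2-4(w=10)

step 1: add edge 2-4 (w=10); MST = {2-4(w=10)}
step 2: add edge 0-2 (w=1); MST = {0-2(w=1) 2-4(w=10)}
step 3: add edge 1-2 (w=6); MST = {0-2(w=1) 1-2(w=6) 2-4(w=10)}
step 4: add edge 1-3 (w=12); MST = {0-2(w=1) 1-2(w=6) 1-3(w=12) 2-4(w=10)}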